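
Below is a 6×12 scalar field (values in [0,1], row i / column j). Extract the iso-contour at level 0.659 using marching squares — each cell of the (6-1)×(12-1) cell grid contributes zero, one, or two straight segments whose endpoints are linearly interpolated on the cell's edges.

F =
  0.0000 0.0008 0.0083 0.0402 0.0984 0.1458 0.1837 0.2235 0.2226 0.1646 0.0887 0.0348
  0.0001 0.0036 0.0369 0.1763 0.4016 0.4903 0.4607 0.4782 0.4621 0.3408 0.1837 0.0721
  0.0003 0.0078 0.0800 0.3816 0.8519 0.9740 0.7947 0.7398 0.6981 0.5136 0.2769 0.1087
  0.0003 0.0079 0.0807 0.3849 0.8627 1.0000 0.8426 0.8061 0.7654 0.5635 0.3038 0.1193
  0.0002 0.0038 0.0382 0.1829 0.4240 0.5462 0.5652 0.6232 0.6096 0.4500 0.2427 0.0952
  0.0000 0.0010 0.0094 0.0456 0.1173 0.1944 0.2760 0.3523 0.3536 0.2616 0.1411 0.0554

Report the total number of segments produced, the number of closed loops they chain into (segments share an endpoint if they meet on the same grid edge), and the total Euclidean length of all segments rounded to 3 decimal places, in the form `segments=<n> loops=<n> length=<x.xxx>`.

cell (1,3): code 0100 → (1.572,4.000)–(2.000,3.590)
cell (1,4): code 1100 → (1.349,5.000)–(1.572,4.000)
cell (1,5): code 1100 → (1.594,6.000)–(1.349,5.000)
cell (1,6): code 1100 → (1.691,7.000)–(1.594,6.000)
cell (1,7): code 1100 → (1.834,8.000)–(1.691,7.000)
cell (1,8): code 1000 → (2.000,8.212)–(1.834,8.000)
cell (2,3): code 0110 → (2.000,3.590)–(3.000,3.574)
cell (2,8): code 1001 → (3.000,8.527)–(2.000,8.212)
cell (3,3): code 0010 → (3.000,3.574)–(3.464,4.000)
cell (3,4): code 0011 → (3.464,4.000)–(3.751,5.000)
cell (3,5): code 0011 → (3.751,5.000)–(3.662,6.000)
cell (3,6): code 0011 → (3.662,6.000)–(3.804,7.000)
cell (3,7): code 0011 → (3.804,7.000)–(3.683,8.000)
cell (3,8): code 0001 → (3.683,8.000)–(3.000,8.527)
total: 14 segments, chained into 1 closed loop(s), length Σ = 12.534503

segments=14 loops=1 length=12.535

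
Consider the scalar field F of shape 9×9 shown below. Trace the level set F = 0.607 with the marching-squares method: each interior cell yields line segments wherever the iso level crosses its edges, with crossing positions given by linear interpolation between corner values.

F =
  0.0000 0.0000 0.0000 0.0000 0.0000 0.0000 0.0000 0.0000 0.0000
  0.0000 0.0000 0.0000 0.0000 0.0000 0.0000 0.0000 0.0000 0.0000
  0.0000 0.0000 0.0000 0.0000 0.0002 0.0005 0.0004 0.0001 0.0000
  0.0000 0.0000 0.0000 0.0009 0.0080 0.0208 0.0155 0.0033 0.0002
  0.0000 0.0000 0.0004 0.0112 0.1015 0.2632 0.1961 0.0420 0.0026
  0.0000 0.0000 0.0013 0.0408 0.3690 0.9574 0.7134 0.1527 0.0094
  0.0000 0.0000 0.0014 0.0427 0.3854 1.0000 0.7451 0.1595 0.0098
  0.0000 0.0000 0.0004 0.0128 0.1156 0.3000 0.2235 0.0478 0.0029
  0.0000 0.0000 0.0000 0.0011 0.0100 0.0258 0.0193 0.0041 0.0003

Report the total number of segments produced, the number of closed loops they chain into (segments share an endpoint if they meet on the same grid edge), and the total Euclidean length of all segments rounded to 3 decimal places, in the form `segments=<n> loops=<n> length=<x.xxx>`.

segments=8 loops=1 length=6.355

cell (4,4): code 0100 → (4.495,5.000)–(5.000,4.404)
cell (4,5): code 1100 → (4.794,6.000)–(4.495,5.000)
cell (4,6): code 1000 → (5.000,6.190)–(4.794,6.000)
cell (5,4): code 0110 → (5.000,4.404)–(6.000,4.361)
cell (5,6): code 1001 → (6.000,6.236)–(5.000,6.190)
cell (6,4): code 0010 → (6.000,4.361)–(6.561,5.000)
cell (6,5): code 0011 → (6.561,5.000)–(6.265,6.000)
cell (6,6): code 0001 → (6.265,6.000)–(6.000,6.236)
total: 8 segments, chained into 1 closed loop(s), length Σ = 6.354857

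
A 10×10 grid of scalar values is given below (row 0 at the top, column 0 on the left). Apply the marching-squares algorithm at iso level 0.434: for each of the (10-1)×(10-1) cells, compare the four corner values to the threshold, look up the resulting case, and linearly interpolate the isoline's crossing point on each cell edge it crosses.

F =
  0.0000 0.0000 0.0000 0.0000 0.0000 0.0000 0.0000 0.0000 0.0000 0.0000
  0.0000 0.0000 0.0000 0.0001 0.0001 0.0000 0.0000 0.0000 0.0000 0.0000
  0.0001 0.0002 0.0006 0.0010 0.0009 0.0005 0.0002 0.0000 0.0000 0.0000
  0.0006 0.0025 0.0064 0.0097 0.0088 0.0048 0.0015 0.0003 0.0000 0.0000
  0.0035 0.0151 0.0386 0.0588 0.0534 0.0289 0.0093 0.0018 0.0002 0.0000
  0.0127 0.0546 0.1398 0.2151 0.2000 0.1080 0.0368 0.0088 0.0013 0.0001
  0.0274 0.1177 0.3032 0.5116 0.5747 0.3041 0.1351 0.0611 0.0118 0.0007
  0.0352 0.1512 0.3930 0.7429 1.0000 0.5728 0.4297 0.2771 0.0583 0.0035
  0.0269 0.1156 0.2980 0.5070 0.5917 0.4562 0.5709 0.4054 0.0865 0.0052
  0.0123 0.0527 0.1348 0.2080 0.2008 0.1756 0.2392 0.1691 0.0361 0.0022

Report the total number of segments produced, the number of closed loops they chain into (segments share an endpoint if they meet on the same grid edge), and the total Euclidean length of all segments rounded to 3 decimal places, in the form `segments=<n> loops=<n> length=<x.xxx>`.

cell (5,2): code 0100 → (5.738,3.000)–(6.000,2.628)
cell (5,3): code 1100 → (5.624,4.000)–(5.738,3.000)
cell (5,4): code 1000 → (6.000,4.520)–(5.624,4.000)
cell (6,2): code 0110 → (6.000,2.628)–(7.000,2.117)
cell (6,4): code 1101 → (6.483,5.000)–(6.000,4.520)
cell (6,5): code 1000 → (7.000,5.970)–(6.483,5.000)
cell (7,2): code 0110 → (7.000,2.117)–(8.000,2.651)
cell (7,5): code 1101 → (7.030,6.000)–(7.000,5.970)
cell (7,6): code 1000 → (8.000,6.827)–(7.030,6.000)
cell (8,2): code 0010 → (8.000,2.651)–(8.244,3.000)
cell (8,3): code 0011 → (8.244,3.000)–(8.403,4.000)
cell (8,4): code 0011 → (8.403,4.000)–(8.079,5.000)
cell (8,5): code 0011 → (8.079,5.000)–(8.413,6.000)
cell (8,6): code 0001 → (8.413,6.000)–(8.000,6.827)
total: 14 segments, chained into 1 closed loop(s), length Σ = 11.925256

segments=14 loops=1 length=11.925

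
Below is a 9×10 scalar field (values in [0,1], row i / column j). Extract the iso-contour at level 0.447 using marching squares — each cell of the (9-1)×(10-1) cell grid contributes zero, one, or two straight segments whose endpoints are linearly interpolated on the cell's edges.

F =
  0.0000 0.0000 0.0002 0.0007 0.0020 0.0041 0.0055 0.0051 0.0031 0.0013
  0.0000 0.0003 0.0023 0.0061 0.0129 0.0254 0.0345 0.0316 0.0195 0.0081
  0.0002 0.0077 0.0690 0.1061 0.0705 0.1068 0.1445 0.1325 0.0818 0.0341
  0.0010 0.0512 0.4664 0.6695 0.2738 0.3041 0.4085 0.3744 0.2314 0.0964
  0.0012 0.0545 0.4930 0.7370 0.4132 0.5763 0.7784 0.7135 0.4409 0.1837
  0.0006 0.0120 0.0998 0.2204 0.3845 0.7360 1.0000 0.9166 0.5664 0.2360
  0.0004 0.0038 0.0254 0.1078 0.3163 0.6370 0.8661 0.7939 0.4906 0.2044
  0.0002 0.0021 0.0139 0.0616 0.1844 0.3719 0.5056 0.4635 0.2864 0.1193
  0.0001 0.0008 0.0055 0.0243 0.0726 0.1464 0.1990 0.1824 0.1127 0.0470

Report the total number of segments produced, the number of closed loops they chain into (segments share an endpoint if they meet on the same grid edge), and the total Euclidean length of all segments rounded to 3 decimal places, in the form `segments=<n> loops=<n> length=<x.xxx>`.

segments=24 loops=2 length=19.185

cell (2,1): code 0100 → (2.951,2.000)–(3.000,1.953)
cell (2,2): code 1100 → (2.605,3.000)–(2.951,2.000)
cell (2,3): code 1000 → (3.000,3.562)–(2.605,3.000)
cell (3,1): code 0110 → (3.000,1.953)–(4.000,1.895)
cell (3,3): code 1001 → (4.000,3.896)–(3.000,3.562)
cell (3,4): code 0100 → (3.525,5.000)–(4.000,4.207)
cell (3,5): code 1100 → (3.104,6.000)–(3.525,5.000)
cell (3,6): code 1100 → (3.214,7.000)–(3.104,6.000)
cell (3,7): code 1000 → (4.000,7.978)–(3.214,7.000)
cell (4,1): code 0010 → (4.000,1.895)–(4.117,2.000)
cell (4,2): code 0011 → (4.117,2.000)–(4.561,3.000)
cell (4,3): code 0001 → (4.561,3.000)–(4.000,3.896)
cell (4,4): code 0110 → (4.000,4.207)–(5.000,4.178)
cell (4,7): code 1101 → (4.049,8.000)–(4.000,7.978)
cell (4,8): code 1000 → (5.000,8.361)–(4.049,8.000)
cell (5,4): code 0110 → (5.000,4.178)–(6.000,4.408)
cell (5,8): code 1001 → (6.000,8.152)–(5.000,8.361)
cell (6,4): code 0010 → (6.000,4.408)–(6.717,5.000)
cell (6,5): code 0111 → (6.717,5.000)–(7.000,5.562)
cell (6,7): code 1011 → (7.000,7.093)–(6.214,8.000)
cell (6,8): code 0001 → (6.214,8.000)–(6.000,8.152)
cell (7,5): code 0010 → (7.000,5.562)–(7.191,6.000)
cell (7,6): code 0011 → (7.191,6.000)–(7.059,7.000)
cell (7,7): code 0001 → (7.059,7.000)–(7.000,7.093)
total: 24 segments, chained into 2 closed loop(s), length Σ = 19.184613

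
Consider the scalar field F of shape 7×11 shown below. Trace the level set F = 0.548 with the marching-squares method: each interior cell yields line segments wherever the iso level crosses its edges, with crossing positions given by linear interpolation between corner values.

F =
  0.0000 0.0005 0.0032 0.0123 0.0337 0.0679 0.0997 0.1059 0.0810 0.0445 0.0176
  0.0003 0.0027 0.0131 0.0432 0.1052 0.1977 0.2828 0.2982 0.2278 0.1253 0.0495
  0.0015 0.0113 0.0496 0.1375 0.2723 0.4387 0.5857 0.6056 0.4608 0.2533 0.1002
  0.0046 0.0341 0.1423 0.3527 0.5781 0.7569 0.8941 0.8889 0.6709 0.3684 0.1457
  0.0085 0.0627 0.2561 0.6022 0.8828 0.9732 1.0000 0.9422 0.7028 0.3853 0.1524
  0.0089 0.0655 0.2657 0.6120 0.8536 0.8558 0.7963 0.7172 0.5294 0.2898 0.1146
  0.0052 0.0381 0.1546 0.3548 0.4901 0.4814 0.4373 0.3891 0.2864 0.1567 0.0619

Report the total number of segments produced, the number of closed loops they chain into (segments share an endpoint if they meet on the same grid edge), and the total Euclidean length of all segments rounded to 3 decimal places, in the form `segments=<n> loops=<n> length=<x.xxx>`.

segments=20 loops=1 length=15.437

cell (1,5): code 0100 → (1.876,6.000)–(2.000,5.744)
cell (1,6): code 1100 → (1.813,7.000)–(1.876,6.000)
cell (1,7): code 1000 → (2.000,7.398)–(1.813,7.000)
cell (2,3): code 0100 → (2.902,4.000)–(3.000,3.866)
cell (2,4): code 1100 → (2.343,5.000)–(2.902,4.000)
cell (2,5): code 1110 → (2.000,5.744)–(2.343,5.000)
cell (2,7): code 1101 → (2.415,8.000)–(2.000,7.398)
cell (2,8): code 1000 → (3.000,8.406)–(2.415,8.000)
cell (3,2): code 0100 → (3.783,3.000)–(4.000,2.843)
cell (3,3): code 1110 → (3.000,3.866)–(3.783,3.000)
cell (3,8): code 1001 → (4.000,8.488)–(3.000,8.406)
cell (4,2): code 0110 → (4.000,2.843)–(5.000,2.815)
cell (4,7): code 1011 → (5.000,7.901)–(4.893,8.000)
cell (4,8): code 0001 → (4.893,8.000)–(4.000,8.488)
cell (5,2): code 0010 → (5.000,2.815)–(5.249,3.000)
cell (5,3): code 0011 → (5.249,3.000)–(5.841,4.000)
cell (5,4): code 0011 → (5.841,4.000)–(5.822,5.000)
cell (5,5): code 0011 → (5.822,5.000)–(5.692,6.000)
cell (5,6): code 0011 → (5.692,6.000)–(5.516,7.000)
cell (5,7): code 0001 → (5.516,7.000)–(5.000,7.901)
total: 20 segments, chained into 1 closed loop(s), length Σ = 15.436947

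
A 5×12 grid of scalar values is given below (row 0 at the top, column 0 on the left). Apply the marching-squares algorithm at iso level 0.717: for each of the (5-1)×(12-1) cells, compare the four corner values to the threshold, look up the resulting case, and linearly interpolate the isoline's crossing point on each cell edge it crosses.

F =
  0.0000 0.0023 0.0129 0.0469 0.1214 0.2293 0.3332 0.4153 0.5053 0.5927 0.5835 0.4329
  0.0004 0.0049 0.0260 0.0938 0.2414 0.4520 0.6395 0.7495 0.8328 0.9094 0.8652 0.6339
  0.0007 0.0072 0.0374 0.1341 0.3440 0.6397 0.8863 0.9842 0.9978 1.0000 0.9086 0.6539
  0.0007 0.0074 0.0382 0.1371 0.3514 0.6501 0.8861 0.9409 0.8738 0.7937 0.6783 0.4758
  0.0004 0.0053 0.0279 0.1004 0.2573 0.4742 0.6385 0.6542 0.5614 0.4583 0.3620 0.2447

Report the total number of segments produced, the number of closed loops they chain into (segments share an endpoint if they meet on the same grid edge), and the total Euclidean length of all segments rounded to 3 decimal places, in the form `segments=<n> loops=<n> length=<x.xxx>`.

segments=16 loops=1 length=14.225

cell (0,6): code 0100 → (0.903,7.000)–(1.000,6.705)
cell (0,7): code 1100 → (0.646,8.000)–(0.903,7.000)
cell (0,8): code 1100 → (0.392,9.000)–(0.646,8.000)
cell (0,9): code 1100 → (0.474,10.000)–(0.392,9.000)
cell (0,10): code 1000 → (1.000,10.641)–(0.474,10.000)
cell (1,5): code 0100 → (1.314,6.000)–(2.000,5.313)
cell (1,6): code 1110 → (1.000,6.705)–(1.314,6.000)
cell (1,10): code 1001 → (2.000,10.752)–(1.000,10.641)
cell (2,5): code 0110 → (2.000,5.313)–(3.000,5.283)
cell (2,9): code 1011 → (3.000,9.665)–(2.832,10.000)
cell (2,10): code 0001 → (2.832,10.000)–(2.000,10.752)
cell (3,5): code 0010 → (3.000,5.283)–(3.683,6.000)
cell (3,6): code 0011 → (3.683,6.000)–(3.781,7.000)
cell (3,7): code 0011 → (3.781,7.000)–(3.502,8.000)
cell (3,8): code 0011 → (3.502,8.000)–(3.229,9.000)
cell (3,9): code 0001 → (3.229,9.000)–(3.000,9.665)
total: 16 segments, chained into 1 closed loop(s), length Σ = 14.225117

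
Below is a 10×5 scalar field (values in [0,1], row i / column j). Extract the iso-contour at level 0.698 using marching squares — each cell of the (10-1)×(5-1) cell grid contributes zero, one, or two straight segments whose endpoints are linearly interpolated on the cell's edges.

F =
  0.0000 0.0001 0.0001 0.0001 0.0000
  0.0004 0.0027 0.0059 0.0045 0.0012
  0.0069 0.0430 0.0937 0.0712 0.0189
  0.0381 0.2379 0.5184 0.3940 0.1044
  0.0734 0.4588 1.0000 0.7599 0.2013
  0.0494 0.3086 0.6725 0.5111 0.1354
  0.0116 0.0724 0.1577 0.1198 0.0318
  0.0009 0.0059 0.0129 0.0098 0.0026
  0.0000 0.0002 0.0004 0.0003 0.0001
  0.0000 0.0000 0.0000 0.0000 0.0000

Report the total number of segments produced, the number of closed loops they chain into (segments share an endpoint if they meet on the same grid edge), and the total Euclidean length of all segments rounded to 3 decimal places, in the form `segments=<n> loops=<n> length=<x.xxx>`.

cell (3,1): code 0100 → (3.373,2.000)–(4.000,1.442)
cell (3,2): code 1100 → (3.831,3.000)–(3.373,2.000)
cell (3,3): code 1000 → (4.000,3.111)–(3.831,3.000)
cell (4,1): code 0010 → (4.000,1.442)–(4.922,2.000)
cell (4,2): code 0011 → (4.922,2.000)–(4.249,3.000)
cell (4,3): code 0001 → (4.249,3.000)–(4.000,3.111)
total: 6 segments, chained into 1 closed loop(s), length Σ = 4.697253

segments=6 loops=1 length=4.697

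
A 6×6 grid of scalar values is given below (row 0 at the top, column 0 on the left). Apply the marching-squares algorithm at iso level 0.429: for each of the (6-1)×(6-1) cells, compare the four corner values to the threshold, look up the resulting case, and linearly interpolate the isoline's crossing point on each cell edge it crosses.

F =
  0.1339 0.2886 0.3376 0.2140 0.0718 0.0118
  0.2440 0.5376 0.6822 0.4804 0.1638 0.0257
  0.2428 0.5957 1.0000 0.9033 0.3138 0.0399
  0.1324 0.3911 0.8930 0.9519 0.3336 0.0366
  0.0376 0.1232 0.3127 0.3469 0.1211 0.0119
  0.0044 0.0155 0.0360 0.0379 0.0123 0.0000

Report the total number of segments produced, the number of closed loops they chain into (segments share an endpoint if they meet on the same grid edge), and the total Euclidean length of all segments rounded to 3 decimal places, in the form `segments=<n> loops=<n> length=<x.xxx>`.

segments=12 loops=1 length=10.775

cell (0,0): code 0100 → (0.564,1.000)–(1.000,0.630)
cell (0,1): code 1100 → (0.265,2.000)–(0.564,1.000)
cell (0,2): code 1100 → (0.807,3.000)–(0.265,2.000)
cell (0,3): code 1000 → (1.000,3.162)–(0.807,3.000)
cell (1,0): code 0110 → (1.000,0.630)–(2.000,0.528)
cell (1,3): code 1001 → (2.000,3.805)–(1.000,3.162)
cell (2,0): code 0010 → (2.000,0.528)–(2.815,1.000)
cell (2,1): code 0111 → (2.815,1.000)–(3.000,1.076)
cell (2,3): code 1001 → (3.000,3.846)–(2.000,3.805)
cell (3,1): code 0010 → (3.000,1.076)–(3.800,2.000)
cell (3,2): code 0011 → (3.800,2.000)–(3.864,3.000)
cell (3,3): code 0001 → (3.864,3.000)–(3.000,3.846)
total: 12 segments, chained into 1 closed loop(s), length Σ = 10.775022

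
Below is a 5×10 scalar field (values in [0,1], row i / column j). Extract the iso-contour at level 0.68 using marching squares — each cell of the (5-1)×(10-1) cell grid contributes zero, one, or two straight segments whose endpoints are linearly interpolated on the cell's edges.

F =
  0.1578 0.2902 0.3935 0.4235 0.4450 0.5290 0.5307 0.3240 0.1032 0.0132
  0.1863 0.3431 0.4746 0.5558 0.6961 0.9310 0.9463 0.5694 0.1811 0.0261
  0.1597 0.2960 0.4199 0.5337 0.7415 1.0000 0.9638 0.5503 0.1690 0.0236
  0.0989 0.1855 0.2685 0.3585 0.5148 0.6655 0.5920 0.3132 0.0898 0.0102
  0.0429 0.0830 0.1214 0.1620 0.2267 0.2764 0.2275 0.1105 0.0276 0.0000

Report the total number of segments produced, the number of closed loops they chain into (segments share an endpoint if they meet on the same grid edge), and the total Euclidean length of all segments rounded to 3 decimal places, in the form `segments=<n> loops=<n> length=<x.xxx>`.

cell (0,3): code 0100 → (0.936,4.000)–(1.000,3.885)
cell (0,4): code 1100 → (0.376,5.000)–(0.936,4.000)
cell (0,5): code 1100 → (0.359,6.000)–(0.376,5.000)
cell (0,6): code 1000 → (1.000,6.707)–(0.359,6.000)
cell (1,3): code 0110 → (1.000,3.885)–(2.000,3.704)
cell (1,6): code 1001 → (2.000,6.686)–(1.000,6.707)
cell (2,3): code 0010 → (2.000,3.704)–(2.271,4.000)
cell (2,4): code 0011 → (2.271,4.000)–(2.957,5.000)
cell (2,5): code 0011 → (2.957,5.000)–(2.763,6.000)
cell (2,6): code 0001 → (2.763,6.000)–(2.000,6.686)
total: 10 segments, chained into 1 closed loop(s), length Σ = 8.906979

segments=10 loops=1 length=8.907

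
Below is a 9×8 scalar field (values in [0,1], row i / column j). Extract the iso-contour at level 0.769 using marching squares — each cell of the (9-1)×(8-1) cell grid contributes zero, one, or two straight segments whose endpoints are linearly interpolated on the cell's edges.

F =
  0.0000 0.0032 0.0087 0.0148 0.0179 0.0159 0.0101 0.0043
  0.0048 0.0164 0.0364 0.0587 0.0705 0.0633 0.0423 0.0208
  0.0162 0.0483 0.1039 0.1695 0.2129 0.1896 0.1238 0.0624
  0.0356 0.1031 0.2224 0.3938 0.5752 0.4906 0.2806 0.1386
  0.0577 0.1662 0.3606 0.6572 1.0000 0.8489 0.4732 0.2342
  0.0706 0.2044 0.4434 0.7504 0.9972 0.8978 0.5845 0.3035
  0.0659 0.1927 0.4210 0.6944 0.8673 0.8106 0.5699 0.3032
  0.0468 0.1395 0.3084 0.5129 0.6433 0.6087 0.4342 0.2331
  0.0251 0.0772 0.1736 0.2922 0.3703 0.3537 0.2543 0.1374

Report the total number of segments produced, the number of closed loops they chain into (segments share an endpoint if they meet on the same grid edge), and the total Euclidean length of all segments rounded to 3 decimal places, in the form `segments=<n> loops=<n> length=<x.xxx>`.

segments=10 loops=1 length=8.378

cell (3,3): code 0100 → (3.456,4.000)–(4.000,3.326)
cell (3,4): code 1100 → (3.777,5.000)–(3.456,4.000)
cell (3,5): code 1000 → (4.000,5.213)–(3.777,5.000)
cell (4,3): code 0110 → (4.000,3.326)–(5.000,3.075)
cell (4,5): code 1001 → (5.000,5.411)–(4.000,5.213)
cell (5,3): code 0110 → (5.000,3.075)–(6.000,3.431)
cell (5,5): code 1001 → (6.000,5.173)–(5.000,5.411)
cell (6,3): code 0010 → (6.000,3.431)–(6.439,4.000)
cell (6,4): code 0011 → (6.439,4.000)–(6.206,5.000)
cell (6,5): code 0001 → (6.206,5.000)–(6.000,5.173)
total: 10 segments, chained into 1 closed loop(s), length Σ = 8.378091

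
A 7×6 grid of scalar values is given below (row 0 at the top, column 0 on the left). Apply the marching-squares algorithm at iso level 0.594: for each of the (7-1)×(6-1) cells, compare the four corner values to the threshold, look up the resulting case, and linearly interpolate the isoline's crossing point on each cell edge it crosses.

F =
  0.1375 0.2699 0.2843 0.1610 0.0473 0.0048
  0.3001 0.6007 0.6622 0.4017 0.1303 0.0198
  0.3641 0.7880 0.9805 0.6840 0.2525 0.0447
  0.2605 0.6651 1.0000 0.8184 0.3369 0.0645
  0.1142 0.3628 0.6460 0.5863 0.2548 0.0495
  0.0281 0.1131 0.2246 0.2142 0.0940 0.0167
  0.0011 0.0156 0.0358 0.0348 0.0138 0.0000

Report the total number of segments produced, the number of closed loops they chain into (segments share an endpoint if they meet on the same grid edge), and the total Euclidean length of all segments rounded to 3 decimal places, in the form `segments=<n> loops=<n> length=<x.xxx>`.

segments=14 loops=1 length=9.628

cell (0,0): code 0100 → (0.980,1.000)–(1.000,0.978)
cell (0,1): code 1100 → (0.820,2.000)–(0.980,1.000)
cell (0,2): code 1000 → (1.000,2.262)–(0.820,2.000)
cell (1,0): code 0110 → (1.000,0.978)–(2.000,0.542)
cell (1,2): code 1101 → (1.681,3.000)–(1.000,2.262)
cell (1,3): code 1000 → (2.000,3.209)–(1.681,3.000)
cell (2,0): code 0110 → (2.000,0.542)–(3.000,0.824)
cell (2,3): code 1001 → (3.000,3.466)–(2.000,3.209)
cell (3,0): code 0010 → (3.000,0.824)–(3.235,1.000)
cell (3,1): code 0111 → (3.235,1.000)–(4.000,1.816)
cell (3,2): code 1011 → (4.000,2.871)–(3.967,3.000)
cell (3,3): code 0001 → (3.967,3.000)–(3.000,3.466)
cell (4,1): code 0010 → (4.000,1.816)–(4.123,2.000)
cell (4,2): code 0001 → (4.123,2.000)–(4.000,2.871)
total: 14 segments, chained into 1 closed loop(s), length Σ = 9.628220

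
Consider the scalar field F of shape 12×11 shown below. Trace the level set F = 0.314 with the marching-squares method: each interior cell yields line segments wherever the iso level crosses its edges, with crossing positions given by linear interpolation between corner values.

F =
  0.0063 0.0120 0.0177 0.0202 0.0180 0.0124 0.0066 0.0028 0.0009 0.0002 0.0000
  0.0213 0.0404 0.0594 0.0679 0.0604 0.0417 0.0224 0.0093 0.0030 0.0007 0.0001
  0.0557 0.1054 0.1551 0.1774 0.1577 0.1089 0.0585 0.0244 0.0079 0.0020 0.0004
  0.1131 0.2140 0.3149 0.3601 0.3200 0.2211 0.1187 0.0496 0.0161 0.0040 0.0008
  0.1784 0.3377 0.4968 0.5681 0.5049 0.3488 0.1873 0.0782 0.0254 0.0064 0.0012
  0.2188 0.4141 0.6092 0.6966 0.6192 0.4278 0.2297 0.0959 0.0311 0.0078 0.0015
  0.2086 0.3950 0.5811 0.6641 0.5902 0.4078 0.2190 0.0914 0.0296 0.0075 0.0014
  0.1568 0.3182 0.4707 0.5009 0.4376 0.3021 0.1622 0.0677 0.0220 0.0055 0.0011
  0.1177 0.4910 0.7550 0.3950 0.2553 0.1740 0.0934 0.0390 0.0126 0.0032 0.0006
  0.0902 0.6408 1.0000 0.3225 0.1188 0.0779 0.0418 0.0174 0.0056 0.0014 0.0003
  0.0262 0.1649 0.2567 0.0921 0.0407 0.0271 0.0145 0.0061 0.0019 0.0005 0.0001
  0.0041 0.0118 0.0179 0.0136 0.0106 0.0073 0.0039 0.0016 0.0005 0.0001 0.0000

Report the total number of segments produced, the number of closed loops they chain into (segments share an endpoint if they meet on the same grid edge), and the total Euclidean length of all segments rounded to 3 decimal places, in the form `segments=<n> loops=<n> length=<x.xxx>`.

segments=24 loops=1 length=19.796

cell (2,1): code 0100 → (2.994,2.000)–(3.000,1.991)
cell (2,2): code 1100 → (2.748,3.000)–(2.994,2.000)
cell (2,3): code 1100 → (2.963,4.000)–(2.748,3.000)
cell (2,4): code 1000 → (3.000,4.061)–(2.963,4.000)
cell (3,0): code 0100 → (3.808,1.000)–(4.000,0.851)
cell (3,1): code 1110 → (3.000,1.991)–(3.808,1.000)
cell (3,4): code 1101 → (3.727,5.000)–(3.000,4.061)
cell (3,5): code 1000 → (4.000,5.215)–(3.727,5.000)
cell (4,0): code 0110 → (4.000,0.851)–(5.000,0.487)
cell (4,5): code 1001 → (5.000,5.574)–(4.000,5.215)
cell (5,0): code 0110 → (5.000,0.487)–(6.000,0.565)
cell (5,5): code 1001 → (6.000,5.497)–(5.000,5.574)
cell (6,0): code 0110 → (6.000,0.565)–(7.000,0.974)
cell (6,4): code 1011 → (7.000,4.912)–(6.887,5.000)
cell (6,5): code 0001 → (6.887,5.000)–(6.000,5.497)
cell (7,0): code 0110 → (7.000,0.974)–(8.000,0.526)
cell (7,3): code 1011 → (8.000,3.580)–(7.678,4.000)
cell (7,4): code 0001 → (7.678,4.000)–(7.000,4.912)
cell (8,0): code 0110 → (8.000,0.526)–(9.000,0.406)
cell (8,3): code 1001 → (9.000,3.042)–(8.000,3.580)
cell (9,0): code 0010 → (9.000,0.406)–(9.687,1.000)
cell (9,1): code 0011 → (9.687,1.000)–(9.923,2.000)
cell (9,2): code 0011 → (9.923,2.000)–(9.037,3.000)
cell (9,3): code 0001 → (9.037,3.000)–(9.000,3.042)
total: 24 segments, chained into 1 closed loop(s), length Σ = 19.795580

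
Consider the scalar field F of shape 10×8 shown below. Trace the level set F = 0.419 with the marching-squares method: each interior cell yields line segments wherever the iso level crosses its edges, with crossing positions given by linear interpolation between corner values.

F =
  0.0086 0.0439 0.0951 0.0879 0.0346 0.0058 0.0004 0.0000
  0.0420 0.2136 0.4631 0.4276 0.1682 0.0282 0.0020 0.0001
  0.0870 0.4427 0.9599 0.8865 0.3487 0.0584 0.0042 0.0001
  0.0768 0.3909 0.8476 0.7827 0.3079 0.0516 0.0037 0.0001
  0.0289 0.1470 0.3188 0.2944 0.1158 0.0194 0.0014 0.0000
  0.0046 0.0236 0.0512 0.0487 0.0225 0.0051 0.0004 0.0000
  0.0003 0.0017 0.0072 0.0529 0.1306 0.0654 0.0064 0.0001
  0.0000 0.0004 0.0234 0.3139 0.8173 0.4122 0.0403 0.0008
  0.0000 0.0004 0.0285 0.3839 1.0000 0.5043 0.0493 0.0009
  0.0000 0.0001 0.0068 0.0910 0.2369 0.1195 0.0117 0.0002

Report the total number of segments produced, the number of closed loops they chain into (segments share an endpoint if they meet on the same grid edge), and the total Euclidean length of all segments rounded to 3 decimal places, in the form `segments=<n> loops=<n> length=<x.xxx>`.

segments=20 loops=2 length=16.021

cell (0,1): code 0100 → (0.880,2.000)–(1.000,1.823)
cell (0,2): code 1100 → (0.975,3.000)–(0.880,2.000)
cell (0,3): code 1000 → (1.000,3.033)–(0.975,3.000)
cell (1,0): code 0100 → (1.897,1.000)–(2.000,0.933)
cell (1,1): code 1110 → (1.000,1.823)–(1.897,1.000)
cell (1,3): code 1001 → (2.000,3.869)–(1.000,3.033)
cell (2,0): code 0010 → (2.000,0.933)–(2.458,1.000)
cell (2,1): code 0111 → (2.458,1.000)–(3.000,1.062)
cell (2,3): code 1001 → (3.000,3.766)–(2.000,3.869)
cell (3,1): code 0010 → (3.000,1.062)–(3.811,2.000)
cell (3,2): code 0011 → (3.811,2.000)–(3.745,3.000)
cell (3,3): code 0001 → (3.745,3.000)–(3.000,3.766)
cell (6,3): code 0100 → (6.420,4.000)–(7.000,3.209)
cell (6,4): code 1000 → (7.000,4.983)–(6.420,4.000)
cell (7,3): code 0110 → (7.000,3.209)–(8.000,3.057)
cell (7,4): code 1101 → (7.074,5.000)–(7.000,4.983)
cell (7,5): code 1000 → (8.000,5.187)–(7.074,5.000)
cell (8,3): code 0010 → (8.000,3.057)–(8.761,4.000)
cell (8,4): code 0011 → (8.761,4.000)–(8.222,5.000)
cell (8,5): code 0001 → (8.222,5.000)–(8.000,5.187)
total: 20 segments, chained into 2 closed loop(s), length Σ = 16.021080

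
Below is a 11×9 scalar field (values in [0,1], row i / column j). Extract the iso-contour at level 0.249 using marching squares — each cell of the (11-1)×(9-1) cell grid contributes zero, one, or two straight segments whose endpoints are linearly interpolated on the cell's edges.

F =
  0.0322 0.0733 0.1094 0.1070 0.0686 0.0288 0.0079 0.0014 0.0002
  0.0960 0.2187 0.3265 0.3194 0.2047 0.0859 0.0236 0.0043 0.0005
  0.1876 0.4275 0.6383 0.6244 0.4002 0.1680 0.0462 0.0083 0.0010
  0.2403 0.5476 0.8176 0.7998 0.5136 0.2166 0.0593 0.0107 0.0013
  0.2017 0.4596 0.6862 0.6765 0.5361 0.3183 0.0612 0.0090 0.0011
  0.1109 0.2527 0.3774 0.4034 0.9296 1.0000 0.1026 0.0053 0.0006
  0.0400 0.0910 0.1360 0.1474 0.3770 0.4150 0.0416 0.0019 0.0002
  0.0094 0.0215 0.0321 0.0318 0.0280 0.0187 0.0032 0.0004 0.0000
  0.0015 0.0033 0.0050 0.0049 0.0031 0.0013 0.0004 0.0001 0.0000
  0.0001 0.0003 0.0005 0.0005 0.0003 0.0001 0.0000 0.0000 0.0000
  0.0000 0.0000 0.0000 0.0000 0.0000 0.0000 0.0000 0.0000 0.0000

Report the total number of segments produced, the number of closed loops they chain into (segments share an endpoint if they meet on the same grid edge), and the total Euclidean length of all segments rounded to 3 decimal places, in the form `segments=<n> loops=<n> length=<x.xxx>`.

cell (0,1): code 0100 → (0.643,2.000)–(1.000,1.281)
cell (0,2): code 1100 → (0.669,3.000)–(0.643,2.000)
cell (0,3): code 1000 → (1.000,3.614)–(0.669,3.000)
cell (1,0): code 0100 → (1.145,1.000)–(2.000,0.256)
cell (1,1): code 1110 → (1.000,1.281)–(1.145,1.000)
cell (1,3): code 1101 → (1.227,4.000)–(1.000,3.614)
cell (1,4): code 1000 → (2.000,4.651)–(1.227,4.000)
cell (2,0): code 0110 → (2.000,0.256)–(3.000,0.028)
cell (2,4): code 1001 → (3.000,4.891)–(2.000,4.651)
cell (3,0): code 0110 → (3.000,0.028)–(4.000,0.183)
cell (3,4): code 1101 → (3.319,5.000)–(3.000,4.891)
cell (3,5): code 1000 → (4.000,5.270)–(3.319,5.000)
cell (4,0): code 0110 → (4.000,0.183)–(5.000,0.974)
cell (4,5): code 1001 → (5.000,5.837)–(4.000,5.270)
cell (5,0): code 0010 → (5.000,0.974)–(5.023,1.000)
cell (5,1): code 0011 → (5.023,1.000)–(5.532,2.000)
cell (5,2): code 0011 → (5.532,2.000)–(5.603,3.000)
cell (5,3): code 0111 → (5.603,3.000)–(6.000,3.443)
cell (5,5): code 1001 → (6.000,5.445)–(5.000,5.837)
cell (6,3): code 0010 → (6.000,3.443)–(6.367,4.000)
cell (6,4): code 0011 → (6.367,4.000)–(6.419,5.000)
cell (6,5): code 0001 → (6.419,5.000)–(6.000,5.445)
total: 22 segments, chained into 1 closed loop(s), length Σ = 18.076291

segments=22 loops=1 length=18.076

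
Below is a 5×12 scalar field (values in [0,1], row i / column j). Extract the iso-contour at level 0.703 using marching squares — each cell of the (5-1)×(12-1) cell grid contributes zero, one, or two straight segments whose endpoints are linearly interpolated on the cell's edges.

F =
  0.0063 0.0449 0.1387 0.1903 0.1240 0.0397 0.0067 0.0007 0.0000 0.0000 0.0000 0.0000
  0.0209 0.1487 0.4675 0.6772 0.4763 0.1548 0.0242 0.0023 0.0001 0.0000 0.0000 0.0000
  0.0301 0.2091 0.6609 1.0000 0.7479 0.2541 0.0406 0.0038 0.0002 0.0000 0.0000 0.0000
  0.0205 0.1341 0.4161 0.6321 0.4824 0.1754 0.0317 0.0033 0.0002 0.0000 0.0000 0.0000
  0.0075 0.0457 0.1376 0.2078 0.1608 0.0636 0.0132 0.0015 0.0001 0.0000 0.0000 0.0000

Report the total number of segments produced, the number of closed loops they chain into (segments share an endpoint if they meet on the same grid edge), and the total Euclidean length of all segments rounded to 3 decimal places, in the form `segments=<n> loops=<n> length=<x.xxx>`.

segments=6 loops=1 length=5.281

cell (1,2): code 0100 → (1.080,3.000)–(2.000,2.124)
cell (1,3): code 1100 → (1.835,4.000)–(1.080,3.000)
cell (1,4): code 1000 → (2.000,4.091)–(1.835,4.000)
cell (2,2): code 0010 → (2.000,2.124)–(2.807,3.000)
cell (2,3): code 0011 → (2.807,3.000)–(2.169,4.000)
cell (2,4): code 0001 → (2.169,4.000)–(2.000,4.091)
total: 6 segments, chained into 1 closed loop(s), length Σ = 5.281258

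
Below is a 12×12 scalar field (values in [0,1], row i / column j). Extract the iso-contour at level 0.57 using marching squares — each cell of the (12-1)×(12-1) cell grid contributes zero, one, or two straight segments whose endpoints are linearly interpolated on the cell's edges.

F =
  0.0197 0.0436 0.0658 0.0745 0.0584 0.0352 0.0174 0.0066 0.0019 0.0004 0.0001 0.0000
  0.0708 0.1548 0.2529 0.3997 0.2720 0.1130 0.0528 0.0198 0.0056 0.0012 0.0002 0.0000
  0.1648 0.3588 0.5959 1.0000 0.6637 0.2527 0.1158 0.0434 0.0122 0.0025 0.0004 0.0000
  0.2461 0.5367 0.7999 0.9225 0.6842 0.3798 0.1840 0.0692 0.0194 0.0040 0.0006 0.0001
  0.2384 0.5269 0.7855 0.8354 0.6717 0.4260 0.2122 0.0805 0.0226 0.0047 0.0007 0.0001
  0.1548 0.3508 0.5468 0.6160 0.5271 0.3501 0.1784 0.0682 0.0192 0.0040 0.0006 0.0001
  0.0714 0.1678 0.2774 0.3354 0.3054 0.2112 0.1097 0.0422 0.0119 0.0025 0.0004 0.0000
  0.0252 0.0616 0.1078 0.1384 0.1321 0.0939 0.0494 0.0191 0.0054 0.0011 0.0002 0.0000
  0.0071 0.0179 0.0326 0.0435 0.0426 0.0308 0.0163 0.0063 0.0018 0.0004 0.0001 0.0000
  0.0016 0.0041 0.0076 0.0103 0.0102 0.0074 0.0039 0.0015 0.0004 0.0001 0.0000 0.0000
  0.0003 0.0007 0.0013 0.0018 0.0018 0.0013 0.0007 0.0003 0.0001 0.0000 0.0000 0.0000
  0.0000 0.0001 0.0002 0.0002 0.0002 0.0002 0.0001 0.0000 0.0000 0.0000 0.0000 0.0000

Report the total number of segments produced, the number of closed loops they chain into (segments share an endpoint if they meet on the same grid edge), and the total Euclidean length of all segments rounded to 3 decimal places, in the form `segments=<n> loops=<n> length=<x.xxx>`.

segments=14 loops=1 length=11.218

cell (1,1): code 0100 → (1.924,2.000)–(2.000,1.891)
cell (1,2): code 1100 → (1.284,3.000)–(1.924,2.000)
cell (1,3): code 1100 → (1.761,4.000)–(1.284,3.000)
cell (1,4): code 1000 → (2.000,4.228)–(1.761,4.000)
cell (2,1): code 0110 → (2.000,1.891)–(3.000,1.127)
cell (2,4): code 1001 → (3.000,4.375)–(2.000,4.228)
cell (3,1): code 0110 → (3.000,1.127)–(4.000,1.167)
cell (3,4): code 1001 → (4.000,4.414)–(3.000,4.375)
cell (4,1): code 0010 → (4.000,1.167)–(4.903,2.000)
cell (4,2): code 0111 → (4.903,2.000)–(5.000,2.335)
cell (4,3): code 1011 → (5.000,3.517)–(4.703,4.000)
cell (4,4): code 0001 → (4.703,4.000)–(4.000,4.414)
cell (5,2): code 0010 → (5.000,2.335)–(5.164,3.000)
cell (5,3): code 0001 → (5.164,3.000)–(5.000,3.517)
total: 14 segments, chained into 1 closed loop(s), length Σ = 11.217523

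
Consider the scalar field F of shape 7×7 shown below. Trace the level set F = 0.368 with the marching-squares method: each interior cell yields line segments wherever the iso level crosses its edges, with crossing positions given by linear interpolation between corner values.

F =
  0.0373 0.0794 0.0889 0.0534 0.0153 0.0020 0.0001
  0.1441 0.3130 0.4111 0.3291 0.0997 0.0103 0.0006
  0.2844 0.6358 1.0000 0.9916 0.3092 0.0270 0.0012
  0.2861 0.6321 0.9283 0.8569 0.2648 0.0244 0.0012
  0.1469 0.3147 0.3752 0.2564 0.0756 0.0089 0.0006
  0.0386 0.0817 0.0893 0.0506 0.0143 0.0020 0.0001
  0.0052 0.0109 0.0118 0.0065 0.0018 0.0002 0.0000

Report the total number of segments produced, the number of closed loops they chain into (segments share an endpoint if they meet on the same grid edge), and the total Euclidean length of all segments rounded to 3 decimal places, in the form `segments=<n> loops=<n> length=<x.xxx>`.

cell (0,1): code 0100 → (0.866,2.000)–(1.000,1.561)
cell (0,2): code 1000 → (1.000,2.526)–(0.866,2.000)
cell (1,0): code 0100 → (1.170,1.000)–(2.000,0.238)
cell (1,1): code 1110 → (1.000,1.561)–(1.170,1.000)
cell (1,2): code 1101 → (1.059,3.000)–(1.000,2.526)
cell (1,3): code 1000 → (2.000,3.914)–(1.059,3.000)
cell (2,0): code 0110 → (2.000,0.238)–(3.000,0.237)
cell (2,3): code 1001 → (3.000,3.826)–(2.000,3.914)
cell (3,0): code 0010 → (3.000,0.237)–(3.832,1.000)
cell (3,1): code 0111 → (3.832,1.000)–(4.000,1.881)
cell (3,2): code 1011 → (4.000,2.061)–(3.814,3.000)
cell (3,3): code 0001 → (3.814,3.000)–(3.000,3.826)
cell (4,1): code 0010 → (4.000,1.881)–(4.025,2.000)
cell (4,2): code 0001 → (4.025,2.000)–(4.000,2.061)
total: 14 segments, chained into 1 closed loop(s), length Σ = 10.838369

segments=14 loops=1 length=10.838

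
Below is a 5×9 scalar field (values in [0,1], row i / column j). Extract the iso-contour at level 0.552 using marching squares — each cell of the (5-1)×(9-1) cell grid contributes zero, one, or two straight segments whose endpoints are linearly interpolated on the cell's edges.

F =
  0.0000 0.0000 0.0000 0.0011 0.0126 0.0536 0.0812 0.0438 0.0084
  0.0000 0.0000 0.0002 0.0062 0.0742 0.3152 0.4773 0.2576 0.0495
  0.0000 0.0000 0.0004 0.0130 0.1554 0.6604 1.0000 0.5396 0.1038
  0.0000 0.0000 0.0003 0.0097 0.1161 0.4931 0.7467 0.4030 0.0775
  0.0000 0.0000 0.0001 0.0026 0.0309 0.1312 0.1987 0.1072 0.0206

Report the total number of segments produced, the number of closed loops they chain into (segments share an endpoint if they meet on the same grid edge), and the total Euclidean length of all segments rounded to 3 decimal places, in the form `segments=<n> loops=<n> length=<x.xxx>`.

segments=8 loops=1 length=6.514

cell (1,4): code 0100 → (1.686,5.000)–(2.000,4.785)
cell (1,5): code 1100 → (1.143,6.000)–(1.686,5.000)
cell (1,6): code 1000 → (2.000,6.973)–(1.143,6.000)
cell (2,4): code 0010 → (2.000,4.785)–(2.648,5.000)
cell (2,5): code 0111 → (2.648,5.000)–(3.000,5.232)
cell (2,6): code 1001 → (3.000,6.566)–(2.000,6.973)
cell (3,5): code 0010 → (3.000,5.232)–(3.355,6.000)
cell (3,6): code 0001 → (3.355,6.000)–(3.000,6.566)
total: 8 segments, chained into 1 closed loop(s), length Σ = 6.513518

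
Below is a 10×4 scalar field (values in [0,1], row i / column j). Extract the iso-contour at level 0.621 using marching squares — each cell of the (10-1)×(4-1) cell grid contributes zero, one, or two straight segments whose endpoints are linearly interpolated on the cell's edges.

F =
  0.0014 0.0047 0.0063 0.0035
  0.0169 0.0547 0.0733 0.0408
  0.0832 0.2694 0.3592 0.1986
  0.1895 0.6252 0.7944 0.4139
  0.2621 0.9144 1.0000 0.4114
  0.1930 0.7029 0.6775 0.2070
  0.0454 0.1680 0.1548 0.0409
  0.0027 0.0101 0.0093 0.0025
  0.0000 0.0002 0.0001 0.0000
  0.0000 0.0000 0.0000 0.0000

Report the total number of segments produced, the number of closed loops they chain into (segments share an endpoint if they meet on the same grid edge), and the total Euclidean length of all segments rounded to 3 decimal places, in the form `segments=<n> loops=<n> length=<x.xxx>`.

segments=10 loops=1 length=7.357

cell (2,0): code 0100 → (2.988,1.000)–(3.000,0.990)
cell (2,1): code 1100 → (2.602,2.000)–(2.988,1.000)
cell (2,2): code 1000 → (3.000,2.456)–(2.602,2.000)
cell (3,0): code 0110 → (3.000,0.990)–(4.000,0.550)
cell (3,2): code 1001 → (4.000,2.644)–(3.000,2.456)
cell (4,0): code 0110 → (4.000,0.550)–(5.000,0.839)
cell (4,2): code 1001 → (5.000,2.120)–(4.000,2.644)
cell (5,0): code 0010 → (5.000,0.839)–(5.153,1.000)
cell (5,1): code 0011 → (5.153,1.000)–(5.108,2.000)
cell (5,2): code 0001 → (5.108,2.000)–(5.000,2.120)
total: 10 segments, chained into 1 closed loop(s), length Σ = 7.357194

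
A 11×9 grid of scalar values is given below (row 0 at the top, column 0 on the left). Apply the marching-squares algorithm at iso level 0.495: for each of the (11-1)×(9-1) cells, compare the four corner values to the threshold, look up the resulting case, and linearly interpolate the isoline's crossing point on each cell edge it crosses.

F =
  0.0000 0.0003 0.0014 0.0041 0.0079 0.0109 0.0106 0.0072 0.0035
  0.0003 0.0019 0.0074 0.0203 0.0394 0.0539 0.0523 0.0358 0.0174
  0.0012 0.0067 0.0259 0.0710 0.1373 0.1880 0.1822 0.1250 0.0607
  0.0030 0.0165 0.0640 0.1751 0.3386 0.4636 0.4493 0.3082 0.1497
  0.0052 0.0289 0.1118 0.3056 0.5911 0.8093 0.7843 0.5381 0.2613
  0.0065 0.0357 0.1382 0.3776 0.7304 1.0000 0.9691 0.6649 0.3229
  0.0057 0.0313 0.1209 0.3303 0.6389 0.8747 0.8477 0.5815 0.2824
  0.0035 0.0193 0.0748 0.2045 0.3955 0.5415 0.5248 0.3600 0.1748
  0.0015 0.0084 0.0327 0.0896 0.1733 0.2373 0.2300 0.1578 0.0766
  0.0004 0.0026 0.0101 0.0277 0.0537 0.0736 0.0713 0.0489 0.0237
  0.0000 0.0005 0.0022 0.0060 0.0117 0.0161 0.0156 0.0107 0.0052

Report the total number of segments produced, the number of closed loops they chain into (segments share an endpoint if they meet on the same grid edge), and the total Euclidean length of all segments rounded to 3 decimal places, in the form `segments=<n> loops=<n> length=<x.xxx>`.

segments=16 loops=1 length=12.859

cell (3,3): code 0100 → (3.619,4.000)–(4.000,3.663)
cell (3,4): code 1100 → (3.091,5.000)–(3.619,4.000)
cell (3,5): code 1100 → (3.136,6.000)–(3.091,5.000)
cell (3,6): code 1100 → (3.813,7.000)–(3.136,6.000)
cell (3,7): code 1000 → (4.000,7.156)–(3.813,7.000)
cell (4,3): code 0110 → (4.000,3.663)–(5.000,3.333)
cell (4,7): code 1001 → (5.000,7.497)–(4.000,7.156)
cell (5,3): code 0110 → (5.000,3.333)–(6.000,3.534)
cell (5,7): code 1001 → (6.000,7.289)–(5.000,7.497)
cell (6,3): code 0010 → (6.000,3.534)–(6.591,4.000)
cell (6,4): code 0111 → (6.591,4.000)–(7.000,4.682)
cell (6,6): code 1011 → (7.000,6.181)–(6.391,7.000)
cell (6,7): code 0001 → (6.391,7.000)–(6.000,7.289)
cell (7,4): code 0010 → (7.000,4.682)–(7.153,5.000)
cell (7,5): code 0011 → (7.153,5.000)–(7.101,6.000)
cell (7,6): code 0001 → (7.101,6.000)–(7.000,6.181)
total: 16 segments, chained into 1 closed loop(s), length Σ = 12.858594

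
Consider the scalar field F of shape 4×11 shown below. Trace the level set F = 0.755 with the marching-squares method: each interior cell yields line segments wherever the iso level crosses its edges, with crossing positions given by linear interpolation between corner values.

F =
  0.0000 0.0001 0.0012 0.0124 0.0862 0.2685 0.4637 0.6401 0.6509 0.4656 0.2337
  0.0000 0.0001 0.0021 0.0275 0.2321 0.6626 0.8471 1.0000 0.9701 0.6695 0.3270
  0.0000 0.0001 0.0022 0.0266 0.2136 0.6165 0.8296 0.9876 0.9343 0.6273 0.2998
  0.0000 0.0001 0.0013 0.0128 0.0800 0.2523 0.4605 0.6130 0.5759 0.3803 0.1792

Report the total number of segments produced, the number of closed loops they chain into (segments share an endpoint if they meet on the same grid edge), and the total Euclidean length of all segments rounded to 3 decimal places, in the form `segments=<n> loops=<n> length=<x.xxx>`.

segments=10 loops=1 length=8.914

cell (0,5): code 0100 → (0.760,6.000)–(1.000,5.501)
cell (0,6): code 1100 → (0.319,7.000)–(0.760,6.000)
cell (0,7): code 1100 → (0.326,8.000)–(0.319,7.000)
cell (0,8): code 1000 → (1.000,8.716)–(0.326,8.000)
cell (1,5): code 0110 → (1.000,5.501)–(2.000,5.650)
cell (1,8): code 1001 → (2.000,8.584)–(1.000,8.716)
cell (2,5): code 0010 → (2.000,5.650)–(2.202,6.000)
cell (2,6): code 0011 → (2.202,6.000)–(2.621,7.000)
cell (2,7): code 0011 → (2.621,7.000)–(2.500,8.000)
cell (2,8): code 0001 → (2.500,8.000)–(2.000,8.584)
total: 10 segments, chained into 1 closed loop(s), length Σ = 8.913983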